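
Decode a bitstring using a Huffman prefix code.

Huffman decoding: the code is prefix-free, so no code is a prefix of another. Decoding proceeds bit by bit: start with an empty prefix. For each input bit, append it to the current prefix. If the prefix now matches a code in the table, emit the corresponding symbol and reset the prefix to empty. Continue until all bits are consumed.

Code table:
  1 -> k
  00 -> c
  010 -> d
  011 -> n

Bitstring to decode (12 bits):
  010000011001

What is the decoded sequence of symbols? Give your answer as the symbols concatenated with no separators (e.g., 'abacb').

Answer: dcckkck

Derivation:
Bit 0: prefix='0' (no match yet)
Bit 1: prefix='01' (no match yet)
Bit 2: prefix='010' -> emit 'd', reset
Bit 3: prefix='0' (no match yet)
Bit 4: prefix='00' -> emit 'c', reset
Bit 5: prefix='0' (no match yet)
Bit 6: prefix='00' -> emit 'c', reset
Bit 7: prefix='1' -> emit 'k', reset
Bit 8: prefix='1' -> emit 'k', reset
Bit 9: prefix='0' (no match yet)
Bit 10: prefix='00' -> emit 'c', reset
Bit 11: prefix='1' -> emit 'k', reset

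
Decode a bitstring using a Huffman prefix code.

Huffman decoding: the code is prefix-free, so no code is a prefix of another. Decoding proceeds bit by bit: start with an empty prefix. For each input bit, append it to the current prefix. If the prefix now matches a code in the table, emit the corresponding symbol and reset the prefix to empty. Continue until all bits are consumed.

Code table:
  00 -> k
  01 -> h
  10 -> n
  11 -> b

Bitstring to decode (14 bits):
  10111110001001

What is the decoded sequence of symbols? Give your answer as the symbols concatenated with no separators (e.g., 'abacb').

Answer: nbbnknh

Derivation:
Bit 0: prefix='1' (no match yet)
Bit 1: prefix='10' -> emit 'n', reset
Bit 2: prefix='1' (no match yet)
Bit 3: prefix='11' -> emit 'b', reset
Bit 4: prefix='1' (no match yet)
Bit 5: prefix='11' -> emit 'b', reset
Bit 6: prefix='1' (no match yet)
Bit 7: prefix='10' -> emit 'n', reset
Bit 8: prefix='0' (no match yet)
Bit 9: prefix='00' -> emit 'k', reset
Bit 10: prefix='1' (no match yet)
Bit 11: prefix='10' -> emit 'n', reset
Bit 12: prefix='0' (no match yet)
Bit 13: prefix='01' -> emit 'h', reset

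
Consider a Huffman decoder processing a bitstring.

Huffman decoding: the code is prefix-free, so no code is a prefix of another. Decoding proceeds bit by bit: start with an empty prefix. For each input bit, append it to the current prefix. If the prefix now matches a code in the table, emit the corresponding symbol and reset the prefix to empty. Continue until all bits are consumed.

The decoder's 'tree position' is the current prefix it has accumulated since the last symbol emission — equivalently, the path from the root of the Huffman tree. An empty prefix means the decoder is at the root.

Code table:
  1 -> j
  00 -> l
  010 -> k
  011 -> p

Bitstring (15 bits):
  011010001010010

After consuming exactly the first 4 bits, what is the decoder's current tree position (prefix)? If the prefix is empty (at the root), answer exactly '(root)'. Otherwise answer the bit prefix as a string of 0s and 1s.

Bit 0: prefix='0' (no match yet)
Bit 1: prefix='01' (no match yet)
Bit 2: prefix='011' -> emit 'p', reset
Bit 3: prefix='0' (no match yet)

Answer: 0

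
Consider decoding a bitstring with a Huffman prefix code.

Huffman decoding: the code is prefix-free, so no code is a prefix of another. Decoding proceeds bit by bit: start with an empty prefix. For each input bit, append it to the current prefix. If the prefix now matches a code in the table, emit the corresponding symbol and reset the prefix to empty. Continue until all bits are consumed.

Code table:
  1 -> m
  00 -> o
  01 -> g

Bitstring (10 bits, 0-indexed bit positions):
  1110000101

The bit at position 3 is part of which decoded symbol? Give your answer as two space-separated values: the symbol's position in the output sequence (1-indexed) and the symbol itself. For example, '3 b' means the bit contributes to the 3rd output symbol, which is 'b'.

Bit 0: prefix='1' -> emit 'm', reset
Bit 1: prefix='1' -> emit 'm', reset
Bit 2: prefix='1' -> emit 'm', reset
Bit 3: prefix='0' (no match yet)
Bit 4: prefix='00' -> emit 'o', reset
Bit 5: prefix='0' (no match yet)
Bit 6: prefix='00' -> emit 'o', reset
Bit 7: prefix='1' -> emit 'm', reset

Answer: 4 o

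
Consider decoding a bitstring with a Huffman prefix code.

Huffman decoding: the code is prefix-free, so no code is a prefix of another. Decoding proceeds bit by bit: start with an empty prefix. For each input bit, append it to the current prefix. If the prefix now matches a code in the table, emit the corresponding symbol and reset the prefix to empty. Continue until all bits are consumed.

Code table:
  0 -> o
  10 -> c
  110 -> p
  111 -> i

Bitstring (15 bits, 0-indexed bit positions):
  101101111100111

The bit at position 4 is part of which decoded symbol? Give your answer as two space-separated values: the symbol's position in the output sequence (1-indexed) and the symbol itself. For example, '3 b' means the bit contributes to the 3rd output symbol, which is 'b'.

Answer: 2 p

Derivation:
Bit 0: prefix='1' (no match yet)
Bit 1: prefix='10' -> emit 'c', reset
Bit 2: prefix='1' (no match yet)
Bit 3: prefix='11' (no match yet)
Bit 4: prefix='110' -> emit 'p', reset
Bit 5: prefix='1' (no match yet)
Bit 6: prefix='11' (no match yet)
Bit 7: prefix='111' -> emit 'i', reset
Bit 8: prefix='1' (no match yet)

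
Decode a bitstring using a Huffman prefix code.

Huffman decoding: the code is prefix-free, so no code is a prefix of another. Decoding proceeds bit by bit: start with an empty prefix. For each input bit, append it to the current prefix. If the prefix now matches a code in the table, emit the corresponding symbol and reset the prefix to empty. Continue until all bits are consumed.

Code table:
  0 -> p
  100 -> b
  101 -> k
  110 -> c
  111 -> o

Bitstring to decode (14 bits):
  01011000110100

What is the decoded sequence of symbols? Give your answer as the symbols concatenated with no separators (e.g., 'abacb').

Bit 0: prefix='0' -> emit 'p', reset
Bit 1: prefix='1' (no match yet)
Bit 2: prefix='10' (no match yet)
Bit 3: prefix='101' -> emit 'k', reset
Bit 4: prefix='1' (no match yet)
Bit 5: prefix='10' (no match yet)
Bit 6: prefix='100' -> emit 'b', reset
Bit 7: prefix='0' -> emit 'p', reset
Bit 8: prefix='1' (no match yet)
Bit 9: prefix='11' (no match yet)
Bit 10: prefix='110' -> emit 'c', reset
Bit 11: prefix='1' (no match yet)
Bit 12: prefix='10' (no match yet)
Bit 13: prefix='100' -> emit 'b', reset

Answer: pkbpcb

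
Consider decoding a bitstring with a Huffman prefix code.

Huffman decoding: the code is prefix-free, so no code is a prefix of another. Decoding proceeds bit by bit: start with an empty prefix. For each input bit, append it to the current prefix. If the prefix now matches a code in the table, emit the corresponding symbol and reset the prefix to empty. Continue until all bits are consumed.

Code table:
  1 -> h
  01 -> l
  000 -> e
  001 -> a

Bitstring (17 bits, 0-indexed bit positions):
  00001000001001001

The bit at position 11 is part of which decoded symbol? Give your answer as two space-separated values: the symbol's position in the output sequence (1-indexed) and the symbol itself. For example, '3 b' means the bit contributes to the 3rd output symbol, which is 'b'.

Bit 0: prefix='0' (no match yet)
Bit 1: prefix='00' (no match yet)
Bit 2: prefix='000' -> emit 'e', reset
Bit 3: prefix='0' (no match yet)
Bit 4: prefix='01' -> emit 'l', reset
Bit 5: prefix='0' (no match yet)
Bit 6: prefix='00' (no match yet)
Bit 7: prefix='000' -> emit 'e', reset
Bit 8: prefix='0' (no match yet)
Bit 9: prefix='00' (no match yet)
Bit 10: prefix='001' -> emit 'a', reset
Bit 11: prefix='0' (no match yet)
Bit 12: prefix='00' (no match yet)
Bit 13: prefix='001' -> emit 'a', reset
Bit 14: prefix='0' (no match yet)
Bit 15: prefix='00' (no match yet)

Answer: 5 a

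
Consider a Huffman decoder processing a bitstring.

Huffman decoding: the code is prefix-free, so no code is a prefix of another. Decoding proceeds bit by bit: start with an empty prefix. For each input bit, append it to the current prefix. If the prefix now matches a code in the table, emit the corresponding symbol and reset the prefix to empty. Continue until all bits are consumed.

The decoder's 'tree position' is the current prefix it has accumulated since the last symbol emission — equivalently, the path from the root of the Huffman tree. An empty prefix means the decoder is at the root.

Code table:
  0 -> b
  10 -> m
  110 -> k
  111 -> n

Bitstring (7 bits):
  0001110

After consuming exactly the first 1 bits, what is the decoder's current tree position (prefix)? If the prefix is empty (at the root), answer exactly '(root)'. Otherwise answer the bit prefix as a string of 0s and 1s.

Answer: (root)

Derivation:
Bit 0: prefix='0' -> emit 'b', reset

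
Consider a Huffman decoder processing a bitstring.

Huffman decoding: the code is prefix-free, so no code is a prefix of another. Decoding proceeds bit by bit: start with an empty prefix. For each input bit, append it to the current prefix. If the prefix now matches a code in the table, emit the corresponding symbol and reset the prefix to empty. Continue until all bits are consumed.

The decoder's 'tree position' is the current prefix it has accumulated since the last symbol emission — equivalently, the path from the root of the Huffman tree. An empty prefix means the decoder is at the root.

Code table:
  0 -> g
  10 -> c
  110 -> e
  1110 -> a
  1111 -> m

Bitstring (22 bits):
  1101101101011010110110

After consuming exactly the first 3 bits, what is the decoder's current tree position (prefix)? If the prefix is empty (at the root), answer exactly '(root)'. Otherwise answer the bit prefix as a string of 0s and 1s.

Bit 0: prefix='1' (no match yet)
Bit 1: prefix='11' (no match yet)
Bit 2: prefix='110' -> emit 'e', reset

Answer: (root)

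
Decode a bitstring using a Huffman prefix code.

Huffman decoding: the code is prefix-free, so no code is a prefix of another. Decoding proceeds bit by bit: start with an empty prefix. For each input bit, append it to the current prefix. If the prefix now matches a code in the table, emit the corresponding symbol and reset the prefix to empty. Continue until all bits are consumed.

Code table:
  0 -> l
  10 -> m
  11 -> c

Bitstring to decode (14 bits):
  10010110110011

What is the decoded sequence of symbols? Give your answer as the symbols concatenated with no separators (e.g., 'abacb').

Answer: mlmclcllc

Derivation:
Bit 0: prefix='1' (no match yet)
Bit 1: prefix='10' -> emit 'm', reset
Bit 2: prefix='0' -> emit 'l', reset
Bit 3: prefix='1' (no match yet)
Bit 4: prefix='10' -> emit 'm', reset
Bit 5: prefix='1' (no match yet)
Bit 6: prefix='11' -> emit 'c', reset
Bit 7: prefix='0' -> emit 'l', reset
Bit 8: prefix='1' (no match yet)
Bit 9: prefix='11' -> emit 'c', reset
Bit 10: prefix='0' -> emit 'l', reset
Bit 11: prefix='0' -> emit 'l', reset
Bit 12: prefix='1' (no match yet)
Bit 13: prefix='11' -> emit 'c', reset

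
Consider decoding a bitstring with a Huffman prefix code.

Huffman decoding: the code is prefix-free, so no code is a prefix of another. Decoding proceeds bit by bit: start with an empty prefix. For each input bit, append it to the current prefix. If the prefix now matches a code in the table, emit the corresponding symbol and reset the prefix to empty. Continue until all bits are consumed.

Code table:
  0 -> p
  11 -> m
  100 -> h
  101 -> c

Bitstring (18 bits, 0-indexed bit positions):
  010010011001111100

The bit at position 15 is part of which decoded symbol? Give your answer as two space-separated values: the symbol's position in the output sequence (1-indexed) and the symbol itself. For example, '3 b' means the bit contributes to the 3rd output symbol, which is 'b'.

Answer: 9 h

Derivation:
Bit 0: prefix='0' -> emit 'p', reset
Bit 1: prefix='1' (no match yet)
Bit 2: prefix='10' (no match yet)
Bit 3: prefix='100' -> emit 'h', reset
Bit 4: prefix='1' (no match yet)
Bit 5: prefix='10' (no match yet)
Bit 6: prefix='100' -> emit 'h', reset
Bit 7: prefix='1' (no match yet)
Bit 8: prefix='11' -> emit 'm', reset
Bit 9: prefix='0' -> emit 'p', reset
Bit 10: prefix='0' -> emit 'p', reset
Bit 11: prefix='1' (no match yet)
Bit 12: prefix='11' -> emit 'm', reset
Bit 13: prefix='1' (no match yet)
Bit 14: prefix='11' -> emit 'm', reset
Bit 15: prefix='1' (no match yet)
Bit 16: prefix='10' (no match yet)
Bit 17: prefix='100' -> emit 'h', reset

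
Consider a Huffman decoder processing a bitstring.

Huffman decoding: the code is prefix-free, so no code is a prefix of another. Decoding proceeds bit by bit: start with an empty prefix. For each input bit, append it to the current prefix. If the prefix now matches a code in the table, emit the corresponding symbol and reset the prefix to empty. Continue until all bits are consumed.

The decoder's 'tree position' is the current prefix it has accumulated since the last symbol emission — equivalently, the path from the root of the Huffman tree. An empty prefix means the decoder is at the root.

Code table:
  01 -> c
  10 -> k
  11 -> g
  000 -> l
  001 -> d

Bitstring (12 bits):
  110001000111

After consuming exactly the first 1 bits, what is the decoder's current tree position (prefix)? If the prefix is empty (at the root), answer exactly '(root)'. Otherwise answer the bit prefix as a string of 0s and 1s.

Answer: 1

Derivation:
Bit 0: prefix='1' (no match yet)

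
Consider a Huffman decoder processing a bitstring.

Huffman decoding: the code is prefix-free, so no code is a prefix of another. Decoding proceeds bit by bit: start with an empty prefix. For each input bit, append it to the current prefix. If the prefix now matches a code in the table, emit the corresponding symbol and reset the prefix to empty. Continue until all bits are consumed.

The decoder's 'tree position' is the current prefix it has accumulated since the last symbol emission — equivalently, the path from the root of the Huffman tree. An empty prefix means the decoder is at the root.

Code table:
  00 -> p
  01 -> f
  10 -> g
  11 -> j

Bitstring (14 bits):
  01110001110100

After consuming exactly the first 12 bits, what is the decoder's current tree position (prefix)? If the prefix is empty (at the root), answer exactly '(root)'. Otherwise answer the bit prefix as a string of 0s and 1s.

Bit 0: prefix='0' (no match yet)
Bit 1: prefix='01' -> emit 'f', reset
Bit 2: prefix='1' (no match yet)
Bit 3: prefix='11' -> emit 'j', reset
Bit 4: prefix='0' (no match yet)
Bit 5: prefix='00' -> emit 'p', reset
Bit 6: prefix='0' (no match yet)
Bit 7: prefix='01' -> emit 'f', reset
Bit 8: prefix='1' (no match yet)
Bit 9: prefix='11' -> emit 'j', reset
Bit 10: prefix='0' (no match yet)
Bit 11: prefix='01' -> emit 'f', reset

Answer: (root)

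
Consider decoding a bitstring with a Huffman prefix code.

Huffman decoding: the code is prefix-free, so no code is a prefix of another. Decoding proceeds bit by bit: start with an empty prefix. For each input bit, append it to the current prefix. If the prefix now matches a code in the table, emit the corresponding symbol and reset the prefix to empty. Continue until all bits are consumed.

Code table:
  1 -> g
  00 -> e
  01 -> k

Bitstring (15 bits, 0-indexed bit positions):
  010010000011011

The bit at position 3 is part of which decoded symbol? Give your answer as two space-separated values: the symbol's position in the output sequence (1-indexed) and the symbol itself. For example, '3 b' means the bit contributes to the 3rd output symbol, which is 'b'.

Bit 0: prefix='0' (no match yet)
Bit 1: prefix='01' -> emit 'k', reset
Bit 2: prefix='0' (no match yet)
Bit 3: prefix='00' -> emit 'e', reset
Bit 4: prefix='1' -> emit 'g', reset
Bit 5: prefix='0' (no match yet)
Bit 6: prefix='00' -> emit 'e', reset
Bit 7: prefix='0' (no match yet)

Answer: 2 e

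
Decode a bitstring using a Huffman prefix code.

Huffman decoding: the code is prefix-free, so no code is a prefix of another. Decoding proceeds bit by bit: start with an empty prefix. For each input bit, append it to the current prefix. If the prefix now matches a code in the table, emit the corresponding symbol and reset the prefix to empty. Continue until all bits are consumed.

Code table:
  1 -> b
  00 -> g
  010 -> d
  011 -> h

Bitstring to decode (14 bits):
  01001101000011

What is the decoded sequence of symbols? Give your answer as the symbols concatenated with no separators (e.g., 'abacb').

Bit 0: prefix='0' (no match yet)
Bit 1: prefix='01' (no match yet)
Bit 2: prefix='010' -> emit 'd', reset
Bit 3: prefix='0' (no match yet)
Bit 4: prefix='01' (no match yet)
Bit 5: prefix='011' -> emit 'h', reset
Bit 6: prefix='0' (no match yet)
Bit 7: prefix='01' (no match yet)
Bit 8: prefix='010' -> emit 'd', reset
Bit 9: prefix='0' (no match yet)
Bit 10: prefix='00' -> emit 'g', reset
Bit 11: prefix='0' (no match yet)
Bit 12: prefix='01' (no match yet)
Bit 13: prefix='011' -> emit 'h', reset

Answer: dhdgh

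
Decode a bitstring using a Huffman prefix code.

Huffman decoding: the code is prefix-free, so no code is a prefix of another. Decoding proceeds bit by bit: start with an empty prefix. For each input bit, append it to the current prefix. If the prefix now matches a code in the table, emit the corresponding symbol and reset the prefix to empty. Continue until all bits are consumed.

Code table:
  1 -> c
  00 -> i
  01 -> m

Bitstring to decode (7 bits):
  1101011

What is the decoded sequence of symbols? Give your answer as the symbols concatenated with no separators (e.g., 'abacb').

Answer: ccmmc

Derivation:
Bit 0: prefix='1' -> emit 'c', reset
Bit 1: prefix='1' -> emit 'c', reset
Bit 2: prefix='0' (no match yet)
Bit 3: prefix='01' -> emit 'm', reset
Bit 4: prefix='0' (no match yet)
Bit 5: prefix='01' -> emit 'm', reset
Bit 6: prefix='1' -> emit 'c', reset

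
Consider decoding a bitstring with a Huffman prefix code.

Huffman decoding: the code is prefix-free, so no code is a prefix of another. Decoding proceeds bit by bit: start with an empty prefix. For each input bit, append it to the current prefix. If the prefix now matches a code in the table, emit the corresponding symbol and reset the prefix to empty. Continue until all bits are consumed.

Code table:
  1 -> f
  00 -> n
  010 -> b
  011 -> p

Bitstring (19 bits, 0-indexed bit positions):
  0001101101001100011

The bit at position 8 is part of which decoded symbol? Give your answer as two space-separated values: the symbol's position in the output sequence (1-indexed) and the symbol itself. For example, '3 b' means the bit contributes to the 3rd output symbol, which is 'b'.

Answer: 4 b

Derivation:
Bit 0: prefix='0' (no match yet)
Bit 1: prefix='00' -> emit 'n', reset
Bit 2: prefix='0' (no match yet)
Bit 3: prefix='01' (no match yet)
Bit 4: prefix='011' -> emit 'p', reset
Bit 5: prefix='0' (no match yet)
Bit 6: prefix='01' (no match yet)
Bit 7: prefix='011' -> emit 'p', reset
Bit 8: prefix='0' (no match yet)
Bit 9: prefix='01' (no match yet)
Bit 10: prefix='010' -> emit 'b', reset
Bit 11: prefix='0' (no match yet)
Bit 12: prefix='01' (no match yet)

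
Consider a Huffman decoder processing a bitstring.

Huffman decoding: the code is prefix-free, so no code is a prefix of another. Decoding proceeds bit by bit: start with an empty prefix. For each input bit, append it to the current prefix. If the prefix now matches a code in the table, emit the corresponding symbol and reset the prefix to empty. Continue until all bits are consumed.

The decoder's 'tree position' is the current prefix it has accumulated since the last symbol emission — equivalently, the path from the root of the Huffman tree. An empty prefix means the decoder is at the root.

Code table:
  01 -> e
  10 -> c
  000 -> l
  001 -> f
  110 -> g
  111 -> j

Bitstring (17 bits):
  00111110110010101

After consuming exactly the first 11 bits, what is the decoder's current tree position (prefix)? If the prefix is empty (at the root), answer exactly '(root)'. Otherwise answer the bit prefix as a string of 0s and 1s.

Answer: (root)

Derivation:
Bit 0: prefix='0' (no match yet)
Bit 1: prefix='00' (no match yet)
Bit 2: prefix='001' -> emit 'f', reset
Bit 3: prefix='1' (no match yet)
Bit 4: prefix='11' (no match yet)
Bit 5: prefix='111' -> emit 'j', reset
Bit 6: prefix='1' (no match yet)
Bit 7: prefix='10' -> emit 'c', reset
Bit 8: prefix='1' (no match yet)
Bit 9: prefix='11' (no match yet)
Bit 10: prefix='110' -> emit 'g', reset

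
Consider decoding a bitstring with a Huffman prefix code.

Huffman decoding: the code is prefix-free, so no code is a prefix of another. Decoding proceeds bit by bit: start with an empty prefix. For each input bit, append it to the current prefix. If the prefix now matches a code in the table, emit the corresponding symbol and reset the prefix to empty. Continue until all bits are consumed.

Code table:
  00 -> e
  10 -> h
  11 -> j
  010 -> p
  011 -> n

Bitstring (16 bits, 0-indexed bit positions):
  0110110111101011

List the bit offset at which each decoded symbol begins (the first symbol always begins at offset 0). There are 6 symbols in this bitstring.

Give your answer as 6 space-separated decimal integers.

Answer: 0 3 6 9 11 14

Derivation:
Bit 0: prefix='0' (no match yet)
Bit 1: prefix='01' (no match yet)
Bit 2: prefix='011' -> emit 'n', reset
Bit 3: prefix='0' (no match yet)
Bit 4: prefix='01' (no match yet)
Bit 5: prefix='011' -> emit 'n', reset
Bit 6: prefix='0' (no match yet)
Bit 7: prefix='01' (no match yet)
Bit 8: prefix='011' -> emit 'n', reset
Bit 9: prefix='1' (no match yet)
Bit 10: prefix='11' -> emit 'j', reset
Bit 11: prefix='0' (no match yet)
Bit 12: prefix='01' (no match yet)
Bit 13: prefix='010' -> emit 'p', reset
Bit 14: prefix='1' (no match yet)
Bit 15: prefix='11' -> emit 'j', reset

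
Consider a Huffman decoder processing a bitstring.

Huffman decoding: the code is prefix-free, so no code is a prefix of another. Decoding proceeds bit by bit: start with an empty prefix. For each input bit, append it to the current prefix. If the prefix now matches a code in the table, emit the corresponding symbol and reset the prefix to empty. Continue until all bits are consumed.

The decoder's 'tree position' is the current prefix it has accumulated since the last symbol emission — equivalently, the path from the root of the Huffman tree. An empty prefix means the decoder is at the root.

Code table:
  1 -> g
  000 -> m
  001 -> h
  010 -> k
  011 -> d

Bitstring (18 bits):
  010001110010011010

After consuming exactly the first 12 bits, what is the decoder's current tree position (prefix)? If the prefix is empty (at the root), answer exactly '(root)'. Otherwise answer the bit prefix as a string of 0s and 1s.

Bit 0: prefix='0' (no match yet)
Bit 1: prefix='01' (no match yet)
Bit 2: prefix='010' -> emit 'k', reset
Bit 3: prefix='0' (no match yet)
Bit 4: prefix='00' (no match yet)
Bit 5: prefix='001' -> emit 'h', reset
Bit 6: prefix='1' -> emit 'g', reset
Bit 7: prefix='1' -> emit 'g', reset
Bit 8: prefix='0' (no match yet)
Bit 9: prefix='00' (no match yet)
Bit 10: prefix='001' -> emit 'h', reset
Bit 11: prefix='0' (no match yet)

Answer: 0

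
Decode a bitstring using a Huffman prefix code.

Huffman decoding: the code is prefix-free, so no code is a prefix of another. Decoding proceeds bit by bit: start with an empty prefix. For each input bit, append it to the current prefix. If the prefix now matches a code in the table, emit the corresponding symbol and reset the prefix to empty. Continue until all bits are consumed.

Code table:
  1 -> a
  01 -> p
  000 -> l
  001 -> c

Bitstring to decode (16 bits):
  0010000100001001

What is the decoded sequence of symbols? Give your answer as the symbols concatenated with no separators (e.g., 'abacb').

Answer: clplpc

Derivation:
Bit 0: prefix='0' (no match yet)
Bit 1: prefix='00' (no match yet)
Bit 2: prefix='001' -> emit 'c', reset
Bit 3: prefix='0' (no match yet)
Bit 4: prefix='00' (no match yet)
Bit 5: prefix='000' -> emit 'l', reset
Bit 6: prefix='0' (no match yet)
Bit 7: prefix='01' -> emit 'p', reset
Bit 8: prefix='0' (no match yet)
Bit 9: prefix='00' (no match yet)
Bit 10: prefix='000' -> emit 'l', reset
Bit 11: prefix='0' (no match yet)
Bit 12: prefix='01' -> emit 'p', reset
Bit 13: prefix='0' (no match yet)
Bit 14: prefix='00' (no match yet)
Bit 15: prefix='001' -> emit 'c', reset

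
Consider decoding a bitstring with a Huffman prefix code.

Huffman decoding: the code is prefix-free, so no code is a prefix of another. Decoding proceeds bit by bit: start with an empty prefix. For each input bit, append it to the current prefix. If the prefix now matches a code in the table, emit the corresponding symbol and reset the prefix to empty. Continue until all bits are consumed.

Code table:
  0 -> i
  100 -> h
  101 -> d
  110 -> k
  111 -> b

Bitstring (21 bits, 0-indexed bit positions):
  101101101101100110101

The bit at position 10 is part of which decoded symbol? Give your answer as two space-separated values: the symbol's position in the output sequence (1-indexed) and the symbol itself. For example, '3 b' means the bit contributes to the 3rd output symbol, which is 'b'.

Answer: 4 d

Derivation:
Bit 0: prefix='1' (no match yet)
Bit 1: prefix='10' (no match yet)
Bit 2: prefix='101' -> emit 'd', reset
Bit 3: prefix='1' (no match yet)
Bit 4: prefix='10' (no match yet)
Bit 5: prefix='101' -> emit 'd', reset
Bit 6: prefix='1' (no match yet)
Bit 7: prefix='10' (no match yet)
Bit 8: prefix='101' -> emit 'd', reset
Bit 9: prefix='1' (no match yet)
Bit 10: prefix='10' (no match yet)
Bit 11: prefix='101' -> emit 'd', reset
Bit 12: prefix='1' (no match yet)
Bit 13: prefix='10' (no match yet)
Bit 14: prefix='100' -> emit 'h', reset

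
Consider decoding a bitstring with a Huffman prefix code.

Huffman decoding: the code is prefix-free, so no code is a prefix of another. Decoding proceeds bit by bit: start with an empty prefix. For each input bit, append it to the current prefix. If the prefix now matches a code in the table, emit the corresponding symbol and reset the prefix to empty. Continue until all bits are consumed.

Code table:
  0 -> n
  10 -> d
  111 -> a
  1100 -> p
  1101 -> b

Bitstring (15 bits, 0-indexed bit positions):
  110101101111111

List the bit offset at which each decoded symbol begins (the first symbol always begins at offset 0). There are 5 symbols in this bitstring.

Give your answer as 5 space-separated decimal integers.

Bit 0: prefix='1' (no match yet)
Bit 1: prefix='11' (no match yet)
Bit 2: prefix='110' (no match yet)
Bit 3: prefix='1101' -> emit 'b', reset
Bit 4: prefix='0' -> emit 'n', reset
Bit 5: prefix='1' (no match yet)
Bit 6: prefix='11' (no match yet)
Bit 7: prefix='110' (no match yet)
Bit 8: prefix='1101' -> emit 'b', reset
Bit 9: prefix='1' (no match yet)
Bit 10: prefix='11' (no match yet)
Bit 11: prefix='111' -> emit 'a', reset
Bit 12: prefix='1' (no match yet)
Bit 13: prefix='11' (no match yet)
Bit 14: prefix='111' -> emit 'a', reset

Answer: 0 4 5 9 12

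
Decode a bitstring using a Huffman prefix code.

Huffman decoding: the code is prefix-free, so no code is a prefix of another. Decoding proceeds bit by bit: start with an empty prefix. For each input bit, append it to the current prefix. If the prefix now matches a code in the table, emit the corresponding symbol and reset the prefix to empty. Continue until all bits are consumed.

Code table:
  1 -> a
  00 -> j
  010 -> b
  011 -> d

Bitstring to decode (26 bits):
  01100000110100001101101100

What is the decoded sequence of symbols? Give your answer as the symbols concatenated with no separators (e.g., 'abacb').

Bit 0: prefix='0' (no match yet)
Bit 1: prefix='01' (no match yet)
Bit 2: prefix='011' -> emit 'd', reset
Bit 3: prefix='0' (no match yet)
Bit 4: prefix='00' -> emit 'j', reset
Bit 5: prefix='0' (no match yet)
Bit 6: prefix='00' -> emit 'j', reset
Bit 7: prefix='0' (no match yet)
Bit 8: prefix='01' (no match yet)
Bit 9: prefix='011' -> emit 'd', reset
Bit 10: prefix='0' (no match yet)
Bit 11: prefix='01' (no match yet)
Bit 12: prefix='010' -> emit 'b', reset
Bit 13: prefix='0' (no match yet)
Bit 14: prefix='00' -> emit 'j', reset
Bit 15: prefix='0' (no match yet)
Bit 16: prefix='01' (no match yet)
Bit 17: prefix='011' -> emit 'd', reset
Bit 18: prefix='0' (no match yet)
Bit 19: prefix='01' (no match yet)
Bit 20: prefix='011' -> emit 'd', reset
Bit 21: prefix='0' (no match yet)
Bit 22: prefix='01' (no match yet)
Bit 23: prefix='011' -> emit 'd', reset
Bit 24: prefix='0' (no match yet)
Bit 25: prefix='00' -> emit 'j', reset

Answer: djjdbjdddj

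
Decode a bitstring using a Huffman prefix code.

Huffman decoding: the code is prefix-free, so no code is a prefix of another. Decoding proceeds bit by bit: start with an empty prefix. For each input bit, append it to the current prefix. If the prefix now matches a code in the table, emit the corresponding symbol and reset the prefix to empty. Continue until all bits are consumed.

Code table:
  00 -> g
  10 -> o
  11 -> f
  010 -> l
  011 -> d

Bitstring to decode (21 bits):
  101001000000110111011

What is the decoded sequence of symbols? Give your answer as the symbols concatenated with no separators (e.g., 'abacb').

Bit 0: prefix='1' (no match yet)
Bit 1: prefix='10' -> emit 'o', reset
Bit 2: prefix='1' (no match yet)
Bit 3: prefix='10' -> emit 'o', reset
Bit 4: prefix='0' (no match yet)
Bit 5: prefix='01' (no match yet)
Bit 6: prefix='010' -> emit 'l', reset
Bit 7: prefix='0' (no match yet)
Bit 8: prefix='00' -> emit 'g', reset
Bit 9: prefix='0' (no match yet)
Bit 10: prefix='00' -> emit 'g', reset
Bit 11: prefix='0' (no match yet)
Bit 12: prefix='01' (no match yet)
Bit 13: prefix='011' -> emit 'd', reset
Bit 14: prefix='0' (no match yet)
Bit 15: prefix='01' (no match yet)
Bit 16: prefix='011' -> emit 'd', reset
Bit 17: prefix='1' (no match yet)
Bit 18: prefix='10' -> emit 'o', reset
Bit 19: prefix='1' (no match yet)
Bit 20: prefix='11' -> emit 'f', reset

Answer: oolggddof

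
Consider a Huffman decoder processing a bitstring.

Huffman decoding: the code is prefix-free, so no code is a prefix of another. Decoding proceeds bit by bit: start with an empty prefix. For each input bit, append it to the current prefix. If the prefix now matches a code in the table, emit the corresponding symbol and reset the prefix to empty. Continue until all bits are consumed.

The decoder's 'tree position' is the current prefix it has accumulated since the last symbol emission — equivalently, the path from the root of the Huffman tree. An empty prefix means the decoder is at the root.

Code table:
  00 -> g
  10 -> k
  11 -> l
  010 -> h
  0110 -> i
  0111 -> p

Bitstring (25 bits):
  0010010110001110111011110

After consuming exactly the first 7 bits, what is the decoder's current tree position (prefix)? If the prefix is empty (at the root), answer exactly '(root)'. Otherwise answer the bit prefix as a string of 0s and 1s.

Answer: (root)

Derivation:
Bit 0: prefix='0' (no match yet)
Bit 1: prefix='00' -> emit 'g', reset
Bit 2: prefix='1' (no match yet)
Bit 3: prefix='10' -> emit 'k', reset
Bit 4: prefix='0' (no match yet)
Bit 5: prefix='01' (no match yet)
Bit 6: prefix='010' -> emit 'h', reset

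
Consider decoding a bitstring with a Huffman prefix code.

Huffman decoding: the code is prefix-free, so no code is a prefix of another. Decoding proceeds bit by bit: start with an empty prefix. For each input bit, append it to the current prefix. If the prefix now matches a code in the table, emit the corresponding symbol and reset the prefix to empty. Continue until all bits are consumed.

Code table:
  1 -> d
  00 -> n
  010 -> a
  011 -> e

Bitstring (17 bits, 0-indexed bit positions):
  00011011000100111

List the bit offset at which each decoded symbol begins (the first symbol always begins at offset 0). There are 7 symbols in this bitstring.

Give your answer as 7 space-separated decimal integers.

Bit 0: prefix='0' (no match yet)
Bit 1: prefix='00' -> emit 'n', reset
Bit 2: prefix='0' (no match yet)
Bit 3: prefix='01' (no match yet)
Bit 4: prefix='011' -> emit 'e', reset
Bit 5: prefix='0' (no match yet)
Bit 6: prefix='01' (no match yet)
Bit 7: prefix='011' -> emit 'e', reset
Bit 8: prefix='0' (no match yet)
Bit 9: prefix='00' -> emit 'n', reset
Bit 10: prefix='0' (no match yet)
Bit 11: prefix='01' (no match yet)
Bit 12: prefix='010' -> emit 'a', reset
Bit 13: prefix='0' (no match yet)
Bit 14: prefix='01' (no match yet)
Bit 15: prefix='011' -> emit 'e', reset
Bit 16: prefix='1' -> emit 'd', reset

Answer: 0 2 5 8 10 13 16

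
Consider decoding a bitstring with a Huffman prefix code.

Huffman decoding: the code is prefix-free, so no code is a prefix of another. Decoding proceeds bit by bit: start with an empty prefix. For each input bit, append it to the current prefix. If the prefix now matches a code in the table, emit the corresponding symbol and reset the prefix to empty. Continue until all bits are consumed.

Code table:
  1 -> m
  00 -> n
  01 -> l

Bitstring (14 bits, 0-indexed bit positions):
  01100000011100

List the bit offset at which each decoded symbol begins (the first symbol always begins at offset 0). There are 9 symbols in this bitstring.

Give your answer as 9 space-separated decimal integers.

Answer: 0 2 3 5 7 9 10 11 12

Derivation:
Bit 0: prefix='0' (no match yet)
Bit 1: prefix='01' -> emit 'l', reset
Bit 2: prefix='1' -> emit 'm', reset
Bit 3: prefix='0' (no match yet)
Bit 4: prefix='00' -> emit 'n', reset
Bit 5: prefix='0' (no match yet)
Bit 6: prefix='00' -> emit 'n', reset
Bit 7: prefix='0' (no match yet)
Bit 8: prefix='00' -> emit 'n', reset
Bit 9: prefix='1' -> emit 'm', reset
Bit 10: prefix='1' -> emit 'm', reset
Bit 11: prefix='1' -> emit 'm', reset
Bit 12: prefix='0' (no match yet)
Bit 13: prefix='00' -> emit 'n', reset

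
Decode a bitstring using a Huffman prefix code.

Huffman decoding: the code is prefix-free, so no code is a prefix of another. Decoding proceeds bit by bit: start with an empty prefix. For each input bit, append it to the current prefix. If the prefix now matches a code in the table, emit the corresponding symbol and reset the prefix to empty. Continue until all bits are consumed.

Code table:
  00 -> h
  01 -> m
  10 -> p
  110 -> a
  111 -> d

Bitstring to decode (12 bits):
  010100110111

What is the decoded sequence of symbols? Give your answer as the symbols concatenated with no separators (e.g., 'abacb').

Answer: mmhad

Derivation:
Bit 0: prefix='0' (no match yet)
Bit 1: prefix='01' -> emit 'm', reset
Bit 2: prefix='0' (no match yet)
Bit 3: prefix='01' -> emit 'm', reset
Bit 4: prefix='0' (no match yet)
Bit 5: prefix='00' -> emit 'h', reset
Bit 6: prefix='1' (no match yet)
Bit 7: prefix='11' (no match yet)
Bit 8: prefix='110' -> emit 'a', reset
Bit 9: prefix='1' (no match yet)
Bit 10: prefix='11' (no match yet)
Bit 11: prefix='111' -> emit 'd', reset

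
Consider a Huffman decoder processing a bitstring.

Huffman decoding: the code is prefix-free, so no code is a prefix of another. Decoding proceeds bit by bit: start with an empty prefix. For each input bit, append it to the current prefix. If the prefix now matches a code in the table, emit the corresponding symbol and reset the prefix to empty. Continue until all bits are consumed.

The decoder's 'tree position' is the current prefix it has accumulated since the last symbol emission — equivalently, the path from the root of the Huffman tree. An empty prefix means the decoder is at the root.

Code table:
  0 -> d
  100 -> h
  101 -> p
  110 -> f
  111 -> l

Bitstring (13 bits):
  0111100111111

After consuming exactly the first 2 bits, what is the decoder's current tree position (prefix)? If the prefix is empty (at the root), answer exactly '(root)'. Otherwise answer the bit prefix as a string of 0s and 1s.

Answer: 1

Derivation:
Bit 0: prefix='0' -> emit 'd', reset
Bit 1: prefix='1' (no match yet)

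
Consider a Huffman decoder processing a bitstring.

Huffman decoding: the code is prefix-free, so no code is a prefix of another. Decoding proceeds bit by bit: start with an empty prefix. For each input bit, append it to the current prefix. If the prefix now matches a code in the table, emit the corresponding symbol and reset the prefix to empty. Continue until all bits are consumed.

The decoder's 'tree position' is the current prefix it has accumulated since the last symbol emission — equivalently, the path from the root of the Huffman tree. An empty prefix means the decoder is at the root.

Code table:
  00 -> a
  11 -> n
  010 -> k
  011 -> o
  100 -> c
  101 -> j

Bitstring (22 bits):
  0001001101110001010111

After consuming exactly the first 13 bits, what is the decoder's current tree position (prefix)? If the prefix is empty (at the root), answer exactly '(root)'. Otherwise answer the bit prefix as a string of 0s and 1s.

Answer: 10

Derivation:
Bit 0: prefix='0' (no match yet)
Bit 1: prefix='00' -> emit 'a', reset
Bit 2: prefix='0' (no match yet)
Bit 3: prefix='01' (no match yet)
Bit 4: prefix='010' -> emit 'k', reset
Bit 5: prefix='0' (no match yet)
Bit 6: prefix='01' (no match yet)
Bit 7: prefix='011' -> emit 'o', reset
Bit 8: prefix='0' (no match yet)
Bit 9: prefix='01' (no match yet)
Bit 10: prefix='011' -> emit 'o', reset
Bit 11: prefix='1' (no match yet)
Bit 12: prefix='10' (no match yet)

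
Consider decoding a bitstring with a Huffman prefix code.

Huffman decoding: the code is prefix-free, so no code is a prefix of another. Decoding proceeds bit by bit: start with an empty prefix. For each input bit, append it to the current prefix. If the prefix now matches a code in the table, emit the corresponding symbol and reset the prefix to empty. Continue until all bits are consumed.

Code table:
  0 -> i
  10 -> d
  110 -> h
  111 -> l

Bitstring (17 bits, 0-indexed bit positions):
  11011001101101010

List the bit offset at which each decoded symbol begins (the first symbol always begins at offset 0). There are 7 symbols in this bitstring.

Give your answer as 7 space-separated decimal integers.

Answer: 0 3 6 7 10 13 15

Derivation:
Bit 0: prefix='1' (no match yet)
Bit 1: prefix='11' (no match yet)
Bit 2: prefix='110' -> emit 'h', reset
Bit 3: prefix='1' (no match yet)
Bit 4: prefix='11' (no match yet)
Bit 5: prefix='110' -> emit 'h', reset
Bit 6: prefix='0' -> emit 'i', reset
Bit 7: prefix='1' (no match yet)
Bit 8: prefix='11' (no match yet)
Bit 9: prefix='110' -> emit 'h', reset
Bit 10: prefix='1' (no match yet)
Bit 11: prefix='11' (no match yet)
Bit 12: prefix='110' -> emit 'h', reset
Bit 13: prefix='1' (no match yet)
Bit 14: prefix='10' -> emit 'd', reset
Bit 15: prefix='1' (no match yet)
Bit 16: prefix='10' -> emit 'd', reset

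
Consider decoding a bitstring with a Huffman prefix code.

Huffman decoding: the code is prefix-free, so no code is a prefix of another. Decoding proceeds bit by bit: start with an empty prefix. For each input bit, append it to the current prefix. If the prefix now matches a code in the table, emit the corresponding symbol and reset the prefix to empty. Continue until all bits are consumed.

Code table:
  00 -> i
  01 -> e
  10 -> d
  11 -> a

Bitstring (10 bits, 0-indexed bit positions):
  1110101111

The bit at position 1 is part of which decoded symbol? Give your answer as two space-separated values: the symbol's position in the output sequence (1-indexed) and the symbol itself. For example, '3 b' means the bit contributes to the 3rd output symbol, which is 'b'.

Bit 0: prefix='1' (no match yet)
Bit 1: prefix='11' -> emit 'a', reset
Bit 2: prefix='1' (no match yet)
Bit 3: prefix='10' -> emit 'd', reset
Bit 4: prefix='1' (no match yet)
Bit 5: prefix='10' -> emit 'd', reset

Answer: 1 a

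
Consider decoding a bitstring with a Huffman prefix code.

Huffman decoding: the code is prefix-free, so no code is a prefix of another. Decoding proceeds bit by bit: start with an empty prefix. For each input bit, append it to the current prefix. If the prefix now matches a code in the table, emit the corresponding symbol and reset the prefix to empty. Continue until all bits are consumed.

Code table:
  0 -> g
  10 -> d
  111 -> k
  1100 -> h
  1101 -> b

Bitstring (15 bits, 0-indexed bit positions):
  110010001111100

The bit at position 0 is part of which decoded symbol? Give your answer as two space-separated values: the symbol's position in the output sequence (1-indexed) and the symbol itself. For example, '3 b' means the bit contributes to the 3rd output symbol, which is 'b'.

Answer: 1 h

Derivation:
Bit 0: prefix='1' (no match yet)
Bit 1: prefix='11' (no match yet)
Bit 2: prefix='110' (no match yet)
Bit 3: prefix='1100' -> emit 'h', reset
Bit 4: prefix='1' (no match yet)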